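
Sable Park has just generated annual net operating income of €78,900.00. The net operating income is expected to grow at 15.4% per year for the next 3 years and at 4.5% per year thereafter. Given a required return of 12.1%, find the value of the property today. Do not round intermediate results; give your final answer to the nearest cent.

€1434444.24

D_1 = 91050.60000
D_2 = 105072.39240
D_3 = 121253.54083
Terminal value at year 3: TV = D_3×(1+g_2)/(r−g_2) = 126709.95017/0.076 = 1667236.18641
P_0 = D_1/(1+r)^1 + D_2/(1+r)^2 + D_3/(1+r)^3 + TV/(1+r)^3
    = 81222.65834 + 83613.69110 + 86075.11109 + 1183532.77748 = 1434444.23802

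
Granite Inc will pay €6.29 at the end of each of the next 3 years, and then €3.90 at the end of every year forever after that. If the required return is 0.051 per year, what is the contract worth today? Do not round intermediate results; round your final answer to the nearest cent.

PV of 3-year annuity: €6.29 × [1 − (1+0.051)^−3] / 0.051 = 17.09718
Perpetuity value at year 3: €3.90 / 0.051 = 76.47059
PV of perpetuity: 76.47059 / (1+0.051)^3 = 65.86979
Total PV = 17.09718 + 65.86979 = 82.96697

€82.97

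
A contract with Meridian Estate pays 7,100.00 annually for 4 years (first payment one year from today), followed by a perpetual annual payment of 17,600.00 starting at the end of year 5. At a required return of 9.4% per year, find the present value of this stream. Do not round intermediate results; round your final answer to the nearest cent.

PV of 4-year annuity: 7,100.00 × [1 − (1+0.094)^−4] / 0.094 = 22801.49773
Perpetuity value at year 4: 17,600.00 / 0.094 = 187234.04255
PV of perpetuity: 187234.04255 / (1+0.094)^4 = 130712.02000
Total PV = 22801.49773 + 130712.02000 = 153513.51774

153513.52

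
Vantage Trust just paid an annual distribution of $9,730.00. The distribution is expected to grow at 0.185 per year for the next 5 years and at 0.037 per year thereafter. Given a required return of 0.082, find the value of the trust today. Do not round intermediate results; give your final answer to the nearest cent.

$417730.39

D_1 = 11530.05000
D_2 = 13663.10925
D_3 = 16190.78446
D_4 = 19186.07959
D_5 = 22735.50431
Terminal value at year 5: TV = D_5×(1+g_2)/(r−g_2) = 23576.71797/0.045 = 523927.06599
P_0 = D_1/(1+r)^1 + D_2/(1+r)^2 + D_3/(1+r)^3 + D_4/(1+r)^4 + D_5/(1+r)^5 + TV/(1+r)^5
    = 10656.23845 + 11670.64932 + 12781.62610 + 13998.36130 + 15330.92250 + 353292.59177 = 417730.38943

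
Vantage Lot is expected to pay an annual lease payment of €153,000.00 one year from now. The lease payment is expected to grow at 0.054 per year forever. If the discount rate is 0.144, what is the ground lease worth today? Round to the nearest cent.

€1700000.00

Growing perpetuity: P = D₁ / (r − g) = €153,000.0000 / (0.144 − 0.054) = €1,700,000.00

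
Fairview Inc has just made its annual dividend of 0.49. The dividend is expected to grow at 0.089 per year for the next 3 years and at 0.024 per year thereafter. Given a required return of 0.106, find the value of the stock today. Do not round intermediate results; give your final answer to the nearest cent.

7.27

D_1 = 0.53361
D_2 = 0.58110
D_3 = 0.63282
Terminal value at year 3: TV = D_3×(1+g_2)/(r−g_2) = 0.64801/0.082 = 7.90252
P_0 = D_1/(1+r)^1 + D_2/(1+r)^2 + D_3/(1+r)^3 + TV/(1+r)^3
    = 0.48247 + 0.47505 + 0.46775 + 5.84118 = 7.26645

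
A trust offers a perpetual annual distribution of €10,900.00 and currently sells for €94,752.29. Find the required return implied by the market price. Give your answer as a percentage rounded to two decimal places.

P = C/r ⇒ r = C/P = €10,900.00/€94,752.29 = 0.115037

11.50%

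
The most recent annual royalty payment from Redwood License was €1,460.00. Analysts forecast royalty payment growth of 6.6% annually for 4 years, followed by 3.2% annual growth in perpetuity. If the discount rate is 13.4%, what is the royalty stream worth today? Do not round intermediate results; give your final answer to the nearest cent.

D_1 = 1556.36000
D_2 = 1659.07976
D_3 = 1768.57902
D_4 = 1885.30524
Terminal value at year 4: TV = D_4×(1+g_2)/(r−g_2) = 1945.63501/0.102 = 19074.85301
P_0 = D_1/(1+r)^1 + D_2/(1+r)^2 + D_3/(1+r)^3 + D_4/(1+r)^4 + TV/(1+r)^4
    = 1372.45150 + 1290.15282 + 1212.78916 + 1140.06459 + 11534.77113 = 16550.22920

€16550.23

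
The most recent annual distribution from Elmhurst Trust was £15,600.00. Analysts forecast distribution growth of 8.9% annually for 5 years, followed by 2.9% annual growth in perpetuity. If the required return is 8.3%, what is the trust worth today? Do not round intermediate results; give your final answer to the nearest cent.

£384898.96

D_1 = 16988.40000
D_2 = 18500.36760
D_3 = 20146.90032
D_4 = 21939.97444
D_5 = 23892.63217
Terminal value at year 5: TV = D_5×(1+g_2)/(r−g_2) = 24585.51850/0.054 = 455287.37969
P_0 = D_1/(1+r)^1 + D_2/(1+r)^2 + D_3/(1+r)^3 + D_4/(1+r)^4 + D_5/(1+r)^5 + TV/(1+r)^5
    = 15686.42659 + 15773.33200 + 15860.71888 + 15948.58990 + 16036.94774 + 305592.94863 = 384898.96376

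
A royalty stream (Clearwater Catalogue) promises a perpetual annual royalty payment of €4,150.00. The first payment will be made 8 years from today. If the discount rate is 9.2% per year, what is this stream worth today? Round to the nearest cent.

€24361.38

Value at end of year 7: C / r = €4,150.00 / 0.092 = €45,108.6957
Discount to today: PV = €45,108.6957 / (1 + 0.092)^7 = €45,108.6957 / 1.851648 = €24,361.38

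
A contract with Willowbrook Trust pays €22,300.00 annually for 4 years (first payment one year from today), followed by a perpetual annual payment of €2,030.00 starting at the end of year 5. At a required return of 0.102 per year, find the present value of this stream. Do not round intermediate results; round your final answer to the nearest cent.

€83877.94

PV of 4-year annuity: €22,300.00 × [1 − (1+0.102)^−4] / 0.102 = 70383.04533
Perpetuity value at year 4: €2,030.00 / 0.102 = 19901.96078
PV of perpetuity: 19901.96078 / (1+0.102)^4 = 13494.89433
Total PV = 70383.04533 + 13494.89433 = 83877.93966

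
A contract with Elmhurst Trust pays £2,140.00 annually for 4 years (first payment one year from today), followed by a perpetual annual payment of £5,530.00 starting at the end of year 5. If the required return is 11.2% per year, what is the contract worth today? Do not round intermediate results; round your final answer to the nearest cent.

PV of 4-year annuity: £2,140.00 × [1 − (1+0.112)^−4] / 0.112 = 6610.98215
Perpetuity value at year 4: £5,530.00 / 0.112 = 49375.00000
PV of perpetuity: 49375.00000 / (1+0.112)^4 = 32291.48070
Total PV = 6610.98215 + 32291.48070 = 38902.46285

£38902.46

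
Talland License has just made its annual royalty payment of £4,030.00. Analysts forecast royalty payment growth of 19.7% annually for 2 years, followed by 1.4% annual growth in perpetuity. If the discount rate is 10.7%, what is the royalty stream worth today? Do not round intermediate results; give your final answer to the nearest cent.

£60444.72

D_1 = 4823.91000
D_2 = 5774.22027
Terminal value at year 2: TV = D_2×(1+g_2)/(r−g_2) = 5855.05935/0.093 = 62957.62746
P_0 = D_1/(1+r)^1 + D_2/(1+r)^2 + TV/(1+r)^2
    = 4357.64228 + 4711.92214 + 51375.15103 = 60444.71545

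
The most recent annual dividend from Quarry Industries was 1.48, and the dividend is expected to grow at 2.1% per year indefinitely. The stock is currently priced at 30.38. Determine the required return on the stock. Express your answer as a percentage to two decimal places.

7.07%

D₁ = 1.48 × 1.021 = 1.5111
P = D₁/(r − g) ⇒ r = D₁/P + g = 1.5111/30.38 + 0.021 = 0.049739 + 0.021 = 0.070739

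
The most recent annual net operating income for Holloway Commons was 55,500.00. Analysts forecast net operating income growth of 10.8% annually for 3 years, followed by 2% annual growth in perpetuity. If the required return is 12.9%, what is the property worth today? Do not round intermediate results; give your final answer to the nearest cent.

D_1 = 61494.00000
D_2 = 68135.35200
D_3 = 75493.97002
Terminal value at year 3: TV = D_3×(1+g_2)/(r−g_2) = 77003.84942/0.109 = 706457.33409
P_0 = D_1/(1+r)^1 + D_2/(1+r)^2 + D_3/(1+r)^3 + TV/(1+r)^3
    = 54467.67050 + 53454.54289 + 52460.25998 + 490912.52459 = 651294.99797

651295.00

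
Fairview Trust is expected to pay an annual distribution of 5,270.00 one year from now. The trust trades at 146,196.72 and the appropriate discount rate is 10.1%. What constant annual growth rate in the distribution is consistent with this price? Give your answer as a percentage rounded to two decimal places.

P = D₁/(r−g) ⇒ g = r − D₁/P = 0.101 − 5,270.00/146,196.72 = 0.064953

6.50%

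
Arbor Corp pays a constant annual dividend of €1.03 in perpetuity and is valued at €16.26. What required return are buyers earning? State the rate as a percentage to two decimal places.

6.33%

P = C/r ⇒ r = C/P = €1.03/€16.26 = 0.063346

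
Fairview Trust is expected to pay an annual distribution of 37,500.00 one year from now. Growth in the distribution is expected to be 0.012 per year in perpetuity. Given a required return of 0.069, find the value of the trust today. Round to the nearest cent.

657894.74

Growing perpetuity: P = D₁ / (r − g) = 37,500.0000 / (0.069 − 0.012) = 657,894.74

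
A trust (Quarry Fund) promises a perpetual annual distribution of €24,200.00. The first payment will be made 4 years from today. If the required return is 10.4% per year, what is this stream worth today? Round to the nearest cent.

€172931.78

Value at end of year 3: C / r = €24,200.00 / 0.104 = €232,692.3077
Discount to today: PV = €232,692.3077 / (1 + 0.104)^3 = €232,692.3077 / 1.345573 = €172,931.78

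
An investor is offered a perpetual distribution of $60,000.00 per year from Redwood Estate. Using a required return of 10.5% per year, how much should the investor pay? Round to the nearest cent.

Level perpetuity: PV = C / r = $60,000.00 / 0.105 = $571,428.57

$571428.57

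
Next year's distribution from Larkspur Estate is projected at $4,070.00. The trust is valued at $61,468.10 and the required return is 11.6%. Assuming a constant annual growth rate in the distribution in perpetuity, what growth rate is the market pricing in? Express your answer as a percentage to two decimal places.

4.98%

P = D₁/(r−g) ⇒ g = r − D₁/P = 0.116 − $4,070.00/$61,468.10 = 0.049787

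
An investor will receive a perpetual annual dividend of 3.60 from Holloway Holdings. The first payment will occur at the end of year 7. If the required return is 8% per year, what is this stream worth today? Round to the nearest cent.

Value at end of year 6: C / r = 3.60 / 0.08 = 45.0000
Discount to today: PV = 45.0000 / (1 + 0.08)^6 = 45.0000 / 1.586874 = 28.36

28.36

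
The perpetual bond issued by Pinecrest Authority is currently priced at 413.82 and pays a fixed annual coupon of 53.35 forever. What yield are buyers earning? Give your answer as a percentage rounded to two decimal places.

P = C/r ⇒ r = C/P = 53.35/413.82 = 0.128921

12.89%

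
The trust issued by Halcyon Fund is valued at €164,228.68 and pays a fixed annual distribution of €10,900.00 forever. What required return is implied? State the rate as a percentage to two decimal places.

P = C/r ⇒ r = C/P = €10,900.00/€164,228.68 = 0.066371

6.64%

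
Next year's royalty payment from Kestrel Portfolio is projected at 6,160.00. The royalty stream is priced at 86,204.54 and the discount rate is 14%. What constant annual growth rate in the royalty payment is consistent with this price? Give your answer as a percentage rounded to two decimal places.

P = D₁/(r−g) ⇒ g = r − D₁/P = 0.14 − 6,160.00/86,204.54 = 0.068542

6.85%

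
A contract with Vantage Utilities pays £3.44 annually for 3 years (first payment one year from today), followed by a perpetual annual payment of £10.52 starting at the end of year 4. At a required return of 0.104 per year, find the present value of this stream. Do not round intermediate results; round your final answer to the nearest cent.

£83.67

PV of 3-year annuity: £3.44 × [1 − (1+0.104)^−3] / 0.104 = 8.49489
Perpetuity value at year 3: £10.52 / 0.104 = 101.15385
PV of perpetuity: 101.15385 / (1+0.104)^3 = 75.17530
Total PV = 8.49489 + 75.17530 = 83.67019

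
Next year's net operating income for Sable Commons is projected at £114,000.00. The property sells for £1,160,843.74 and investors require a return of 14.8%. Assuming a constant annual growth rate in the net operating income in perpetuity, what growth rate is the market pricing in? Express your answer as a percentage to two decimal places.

4.98%

P = D₁/(r−g) ⇒ g = r − D₁/P = 0.148 − £114,000.00/£1,160,843.74 = 0.049796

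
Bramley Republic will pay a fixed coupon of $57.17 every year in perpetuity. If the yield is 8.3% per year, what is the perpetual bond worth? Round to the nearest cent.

Level perpetuity: PV = C / r = $57.17 / 0.083 = $688.80

$688.80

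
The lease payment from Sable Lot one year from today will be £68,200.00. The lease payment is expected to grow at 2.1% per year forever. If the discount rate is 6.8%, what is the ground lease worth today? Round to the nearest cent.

Growing perpetuity: P = D₁ / (r − g) = £68,200.0000 / (0.068 − 0.021) = £1,451,063.83

£1451063.83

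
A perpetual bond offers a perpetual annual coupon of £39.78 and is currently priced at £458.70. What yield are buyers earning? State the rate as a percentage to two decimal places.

P = C/r ⇒ r = C/P = £39.78/£458.70 = 0.086723

8.67%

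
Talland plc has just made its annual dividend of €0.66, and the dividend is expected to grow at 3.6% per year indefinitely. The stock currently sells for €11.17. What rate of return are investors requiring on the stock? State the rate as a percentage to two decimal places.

D₁ = €0.66 × 1.036 = €0.6838
P = D₁/(r − g) ⇒ r = D₁/P + g = €0.6838/€11.17 + 0.036 = 0.061214 + 0.036 = 0.097214

9.72%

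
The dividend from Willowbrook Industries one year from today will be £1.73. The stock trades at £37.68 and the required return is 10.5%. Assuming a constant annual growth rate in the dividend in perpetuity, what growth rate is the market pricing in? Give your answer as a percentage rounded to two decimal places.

P = D₁/(r−g) ⇒ g = r − D₁/P = 0.105 − £1.73/£37.68 = 0.059087

5.91%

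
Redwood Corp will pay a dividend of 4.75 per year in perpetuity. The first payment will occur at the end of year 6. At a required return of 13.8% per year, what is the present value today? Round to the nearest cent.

18.03

Value at end of year 5: C / r = 4.75 / 0.138 = 34.4203
Discount to today: PV = 34.4203 / (1 + 0.138)^5 = 34.4203 / 1.908584 = 18.03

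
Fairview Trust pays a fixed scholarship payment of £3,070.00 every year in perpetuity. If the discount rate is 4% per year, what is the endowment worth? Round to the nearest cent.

Level perpetuity: PV = C / r = £3,070.00 / 0.04 = £76,750.00

£76750.00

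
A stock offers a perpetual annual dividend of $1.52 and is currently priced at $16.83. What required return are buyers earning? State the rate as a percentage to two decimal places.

9.03%

P = C/r ⇒ r = C/P = $1.52/$16.83 = 0.090315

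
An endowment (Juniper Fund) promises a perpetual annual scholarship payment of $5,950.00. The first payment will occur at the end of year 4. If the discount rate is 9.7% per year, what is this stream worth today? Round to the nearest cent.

Value at end of year 3: C / r = $5,950.00 / 0.097 = $61,340.2062
Discount to today: PV = $61,340.2062 / (1 + 0.097)^3 = $61,340.2062 / 1.320140 = $46,464.94

$46464.94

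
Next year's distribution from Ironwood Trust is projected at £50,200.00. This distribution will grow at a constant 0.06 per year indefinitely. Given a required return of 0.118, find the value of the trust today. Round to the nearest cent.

Growing perpetuity: P = D₁ / (r − g) = £50,200.0000 / (0.118 − 0.06) = £865,517.24

£865517.24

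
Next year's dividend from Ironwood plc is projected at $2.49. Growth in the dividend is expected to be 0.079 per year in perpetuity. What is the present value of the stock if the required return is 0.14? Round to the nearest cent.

$40.82

Growing perpetuity: P = D₁ / (r − g) = $2.4900 / (0.14 − 0.079) = $40.82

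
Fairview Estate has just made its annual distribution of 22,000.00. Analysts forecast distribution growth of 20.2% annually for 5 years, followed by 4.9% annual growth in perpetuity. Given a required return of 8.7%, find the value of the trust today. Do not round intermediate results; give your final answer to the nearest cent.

1154373.27

D_1 = 26444.00000
D_2 = 31785.68800
D_3 = 38206.39698
D_4 = 45924.08917
D_5 = 55200.75518
Terminal value at year 5: TV = D_5×(1+g_2)/(r−g_2) = 57905.59218/0.038 = 1523831.37316
P_0 = D_1/(1+r)^1 + D_2/(1+r)^2 + D_3/(1+r)^3 + D_4/(1+r)^4 + D_5/(1+r)^5 + TV/(1+r)^5
    = 24327.50690 + 26901.25418 + 29747.29303 + 32894.43075 + 36374.52232 + 1004128.26080 = 1154373.26798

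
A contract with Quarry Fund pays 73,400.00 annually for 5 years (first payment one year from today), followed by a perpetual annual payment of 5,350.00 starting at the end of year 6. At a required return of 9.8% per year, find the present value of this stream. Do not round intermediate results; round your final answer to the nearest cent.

313878.32

PV of 5-year annuity: 73,400.00 × [1 − (1+0.098)^−5] / 0.098 = 279671.23930
Perpetuity value at year 5: 5,350.00 / 0.098 = 54591.83673
PV of perpetuity: 54591.83673 / (1+0.098)^5 = 34207.08019
Total PV = 279671.23930 + 34207.08019 = 313878.31950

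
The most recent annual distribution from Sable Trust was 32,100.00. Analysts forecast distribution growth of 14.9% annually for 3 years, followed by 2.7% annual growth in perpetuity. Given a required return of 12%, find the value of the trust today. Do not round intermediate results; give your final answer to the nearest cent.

484108.93

D_1 = 36882.90000
D_2 = 42378.45210
D_3 = 48692.84146
Terminal value at year 3: TV = D_3×(1+g_2)/(r−g_2) = 50007.54818/0.093 = 537715.57185
P_0 = D_1/(1+r)^1 + D_2/(1+r)^2 + D_3/(1+r)^3 + TV/(1+r)^3
    = 32931.16071 + 33783.84255 + 34658.60276 + 382735.32299 = 484108.92902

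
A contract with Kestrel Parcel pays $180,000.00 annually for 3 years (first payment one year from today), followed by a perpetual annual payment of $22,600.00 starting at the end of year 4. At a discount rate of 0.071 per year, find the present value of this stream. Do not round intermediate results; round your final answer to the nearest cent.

$730623.68

PV of 3-year annuity: $180,000.00 × [1 − (1+0.071)^−3] / 0.071 = 471515.16545
Perpetuity value at year 3: $22,600.00 / 0.071 = 318309.85915
PV of perpetuity: 318309.85915 / (1+0.071)^3 = 259108.51060
Total PV = 471515.16545 + 259108.51060 = 730623.67605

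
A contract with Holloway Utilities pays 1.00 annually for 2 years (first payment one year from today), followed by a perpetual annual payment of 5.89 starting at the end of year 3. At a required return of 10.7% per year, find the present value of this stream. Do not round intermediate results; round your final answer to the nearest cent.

PV of 2-year annuity: 1.00 × [1 − (1+0.107)^−2] / 0.107 = 1.71937
Perpetuity value at year 2: 5.89 / 0.107 = 55.04673
PV of perpetuity: 55.04673 / (1+0.107)^2 = 44.91964
Total PV = 1.71937 + 44.91964 = 46.63901

46.64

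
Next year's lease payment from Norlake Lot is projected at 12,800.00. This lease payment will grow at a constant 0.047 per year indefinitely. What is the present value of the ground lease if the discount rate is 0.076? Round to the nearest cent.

Growing perpetuity: P = D₁ / (r − g) = 12,800.0000 / (0.076 − 0.047) = 441,379.31

441379.31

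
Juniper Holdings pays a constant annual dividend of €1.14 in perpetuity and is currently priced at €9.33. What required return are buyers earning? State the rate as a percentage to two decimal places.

12.22%

P = C/r ⇒ r = C/P = €1.14/€9.33 = 0.122186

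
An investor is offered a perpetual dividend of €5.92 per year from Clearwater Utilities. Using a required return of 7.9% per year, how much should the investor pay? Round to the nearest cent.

€74.94

Level perpetuity: PV = C / r = €5.92 / 0.079 = €74.94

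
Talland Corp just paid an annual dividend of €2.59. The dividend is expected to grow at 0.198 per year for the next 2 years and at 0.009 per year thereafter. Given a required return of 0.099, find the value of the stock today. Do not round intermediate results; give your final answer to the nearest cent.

D_1 = 3.10282
D_2 = 3.71718
Terminal value at year 2: TV = D_2×(1+g_2)/(r−g_2) = 3.75063/0.09 = 41.67370
P_0 = D_1/(1+r)^1 + D_2/(1+r)^2 + TV/(1+r)^2
    = 2.82331 + 3.07764 + 34.50378 = 40.40473

€40.40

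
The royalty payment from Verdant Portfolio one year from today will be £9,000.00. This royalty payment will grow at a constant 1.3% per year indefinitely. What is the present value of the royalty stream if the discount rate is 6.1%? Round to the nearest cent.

Growing perpetuity: P = D₁ / (r − g) = £9,000.0000 / (0.061 − 0.013) = £187,500.00

£187500.00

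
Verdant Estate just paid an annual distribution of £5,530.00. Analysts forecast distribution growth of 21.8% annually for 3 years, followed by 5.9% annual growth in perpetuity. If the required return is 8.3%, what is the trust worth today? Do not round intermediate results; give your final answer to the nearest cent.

£368189.81

D_1 = 6735.54000
D_2 = 8203.88772
D_3 = 9992.33524
Terminal value at year 3: TV = D_3×(1+g_2)/(r−g_2) = 10581.88302/0.024 = 440911.79260
P_0 = D_1/(1+r)^1 + D_2/(1+r)^2 + D_3/(1+r)^3 + TV/(1+r)^3
    = 6219.33518 + 6994.59857 + 7866.50144 + 347109.37590 = 368189.81108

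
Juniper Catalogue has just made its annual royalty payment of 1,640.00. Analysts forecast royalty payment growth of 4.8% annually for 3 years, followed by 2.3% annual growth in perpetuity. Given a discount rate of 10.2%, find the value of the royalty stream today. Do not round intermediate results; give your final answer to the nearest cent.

22718.88

D_1 = 1718.72000
D_2 = 1801.21856
D_3 = 1887.67705
Terminal value at year 3: TV = D_3×(1+g_2)/(r−g_2) = 1931.09362/0.079 = 24444.22308
P_0 = D_1/(1+r)^1 + D_2/(1+r)^2 + D_3/(1+r)^3 + TV/(1+r)^3
    = 1559.63702 + 1483.21198 + 1410.53190 + 18265.49536 = 22718.87627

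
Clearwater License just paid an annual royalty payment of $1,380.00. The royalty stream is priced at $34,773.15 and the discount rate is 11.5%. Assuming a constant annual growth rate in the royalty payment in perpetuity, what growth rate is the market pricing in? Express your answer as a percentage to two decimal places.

P = D₀(1+g)/(r−g) ⇒ P(r−g) = D₀(1+g) ⇒ g(P+D₀) = P·r − D₀
g = (P·r − D₀)/(P + D₀) = ($34,773.15×0.115 − $1,380.00) / ($34,773.15 + $1,380.00) = 0.072439

7.24%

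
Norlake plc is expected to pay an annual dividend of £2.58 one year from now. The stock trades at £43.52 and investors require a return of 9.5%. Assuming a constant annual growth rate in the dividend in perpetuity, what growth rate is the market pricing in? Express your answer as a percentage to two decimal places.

3.57%

P = D₁/(r−g) ⇒ g = r − D₁/P = 0.095 − £2.58/£43.52 = 0.035717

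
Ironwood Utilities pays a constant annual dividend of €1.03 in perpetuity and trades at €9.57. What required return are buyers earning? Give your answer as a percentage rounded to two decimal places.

P = C/r ⇒ r = C/P = €1.03/€9.57 = 0.107628

10.76%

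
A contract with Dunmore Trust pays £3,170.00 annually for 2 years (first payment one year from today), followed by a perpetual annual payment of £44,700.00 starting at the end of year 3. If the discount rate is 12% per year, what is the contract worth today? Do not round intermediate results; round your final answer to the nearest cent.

PV of 2-year annuity: £3,170.00 × [1 − (1+0.12)^−2] / 0.12 = 5357.46173
Perpetuity value at year 2: £44,700.00 / 0.12 = 372500.00000
PV of perpetuity: 372500.00000 / (1+0.12)^2 = 296954.71939
Total PV = 5357.46173 + 296954.71939 = 302312.18112

£302312.18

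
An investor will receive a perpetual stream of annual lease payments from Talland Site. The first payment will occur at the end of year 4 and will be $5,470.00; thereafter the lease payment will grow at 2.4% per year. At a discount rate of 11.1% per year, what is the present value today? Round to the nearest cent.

$45848.58

Value at end of year 3: C₁ / (r − g) = $5,470.00 / (0.111 − 0.024) = $62,873.5632
Discount to today: PV = $62,873.5632 / (1 + 0.111)^3 = $62,873.5632 / 1.371331 = $45,848.58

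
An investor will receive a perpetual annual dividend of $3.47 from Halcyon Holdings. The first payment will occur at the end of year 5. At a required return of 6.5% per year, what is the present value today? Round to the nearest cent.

$41.50

Value at end of year 4: C / r = $3.47 / 0.065 = $53.3846
Discount to today: PV = $53.3846 / (1 + 0.065)^4 = $53.3846 / 1.286466 = $41.50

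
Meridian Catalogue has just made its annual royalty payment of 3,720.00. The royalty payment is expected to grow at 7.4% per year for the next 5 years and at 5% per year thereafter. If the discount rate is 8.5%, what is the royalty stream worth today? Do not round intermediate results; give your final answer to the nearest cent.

D_1 = 3995.28000
D_2 = 4290.93072
D_3 = 4608.45959
D_4 = 4949.48560
D_5 = 5315.74754
Terminal value at year 5: TV = D_5×(1+g_2)/(r−g_2) = 5581.53491/0.035 = 159472.42613
P_0 = D_1/(1+r)^1 + D_2/(1+r)^2 + D_3/(1+r)^3 + D_4/(1+r)^4 + D_5/(1+r)^5 + TV/(1+r)^5
    = 3682.28571 + 3644.95379 + 3608.00034 + 3571.42153 + 3535.21357 + 106056.40714 = 124098.28208

124098.28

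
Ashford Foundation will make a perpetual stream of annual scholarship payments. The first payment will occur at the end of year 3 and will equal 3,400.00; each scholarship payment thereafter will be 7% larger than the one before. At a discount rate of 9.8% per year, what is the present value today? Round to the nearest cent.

100720.11

Value at end of year 2: C₁ / (r − g) = 3,400.00 / (0.098 − 0.07) = 121,428.5714
Discount to today: PV = 121,428.5714 / (1 + 0.098)^2 = 121,428.5714 / 1.205604 = 100,720.11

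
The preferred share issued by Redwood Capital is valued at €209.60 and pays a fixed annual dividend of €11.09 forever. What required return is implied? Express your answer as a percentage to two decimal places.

5.29%

P = C/r ⇒ r = C/P = €11.09/€209.60 = 0.052910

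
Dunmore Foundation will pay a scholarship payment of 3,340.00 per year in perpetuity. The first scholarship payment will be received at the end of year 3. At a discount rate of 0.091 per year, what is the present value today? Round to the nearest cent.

30835.83

Value at end of year 2: C / r = 3,340.00 / 0.091 = 36,703.2967
Discount to today: PV = 36,703.2967 / (1 + 0.091)^2 = 36,703.2967 / 1.190281 = 30,835.83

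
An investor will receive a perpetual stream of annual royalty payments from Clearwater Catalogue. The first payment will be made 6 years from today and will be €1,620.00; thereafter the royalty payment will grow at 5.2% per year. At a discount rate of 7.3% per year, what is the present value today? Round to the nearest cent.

€54237.18

Value at end of year 5: C₁ / (r − g) = €1,620.00 / (0.073 − 0.052) = €77,142.8571
Discount to today: PV = €77,142.8571 / (1 + 0.073)^5 = €77,142.8571 / 1.422324 = €54,237.18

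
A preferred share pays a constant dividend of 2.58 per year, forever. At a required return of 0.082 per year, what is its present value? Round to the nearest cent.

31.46

Level perpetuity: PV = C / r = 2.58 / 0.082 = 31.46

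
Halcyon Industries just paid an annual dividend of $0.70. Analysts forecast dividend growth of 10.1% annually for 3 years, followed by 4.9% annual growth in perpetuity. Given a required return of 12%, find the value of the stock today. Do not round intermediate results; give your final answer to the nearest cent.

D_1 = 0.77070
D_2 = 0.84854
D_3 = 0.93424
Terminal value at year 3: TV = D_3×(1+g_2)/(r−g_2) = 0.98002/0.071 = 13.80312
P_0 = D_1/(1+r)^1 + D_2/(1+r)^2 + D_3/(1+r)^3 + TV/(1+r)^3
    = 0.68812 + 0.67645 + 0.66498 + 9.82479 = 11.85434

$11.85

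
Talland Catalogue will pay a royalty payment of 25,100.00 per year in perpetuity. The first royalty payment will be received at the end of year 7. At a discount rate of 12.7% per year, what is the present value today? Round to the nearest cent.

96455.39

Value at end of year 6: C / r = 25,100.00 / 0.127 = 197,637.7953
Discount to today: PV = 197,637.7953 / (1 + 0.127)^6 = 197,637.7953 / 2.049007 = 96,455.39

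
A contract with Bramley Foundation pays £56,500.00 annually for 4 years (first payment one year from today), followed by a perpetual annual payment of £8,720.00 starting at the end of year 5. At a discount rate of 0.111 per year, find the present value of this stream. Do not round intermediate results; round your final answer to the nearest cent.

£226477.47

PV of 4-year annuity: £56,500.00 × [1 − (1+0.111)^−4] / 0.111 = 174914.58047
Perpetuity value at year 4: £8,720.00 / 0.111 = 78558.55856
PV of perpetuity: 78558.55856 / (1+0.111)^4 = 51562.89233
Total PV = 174914.58047 + 51562.89233 = 226477.47280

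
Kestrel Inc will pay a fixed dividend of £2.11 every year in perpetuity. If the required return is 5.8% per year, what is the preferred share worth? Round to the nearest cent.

£36.38

Level perpetuity: PV = C / r = £2.11 / 0.058 = £36.38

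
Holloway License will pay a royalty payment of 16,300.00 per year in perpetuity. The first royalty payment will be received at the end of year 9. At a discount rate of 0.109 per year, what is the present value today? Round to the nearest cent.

Value at end of year 8: C / r = 16,300.00 / 0.109 = 149,541.2844
Discount to today: PV = 149,541.2844 / (1 + 0.109)^8 = 149,541.2844 / 2.287981 = 65,359.50

65359.50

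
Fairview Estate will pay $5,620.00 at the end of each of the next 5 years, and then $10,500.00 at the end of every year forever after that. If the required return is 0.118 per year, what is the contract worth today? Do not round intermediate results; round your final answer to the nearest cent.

PV of 5-year annuity: $5,620.00 × [1 − (1+0.118)^−5] / 0.118 = 20359.62061
Perpetuity value at year 5: $10,500.00 / 0.118 = 88983.05085
PV of perpetuity: 88983.05085 / (1+0.118)^5 = 50944.61377
Total PV = 20359.62061 + 50944.61377 = 71304.23438

$71304.23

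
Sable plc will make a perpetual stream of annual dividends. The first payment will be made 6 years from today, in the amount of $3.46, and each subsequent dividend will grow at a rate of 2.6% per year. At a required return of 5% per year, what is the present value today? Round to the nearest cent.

$112.96

Value at end of year 5: C₁ / (r − g) = $3.46 / (0.05 − 0.026) = $144.1667
Discount to today: PV = $144.1667 / (1 + 0.05)^5 = $144.1667 / 1.276282 = $112.96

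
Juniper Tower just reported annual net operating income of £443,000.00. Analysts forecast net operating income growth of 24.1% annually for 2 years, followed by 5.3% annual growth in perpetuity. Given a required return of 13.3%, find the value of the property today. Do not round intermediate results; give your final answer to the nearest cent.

£8012322.63

D_1 = 549763.00000
D_2 = 682255.88300
Terminal value at year 2: TV = D_2×(1+g_2)/(r−g_2) = 718415.44480/0.08 = 8980193.05999
P_0 = D_1/(1+r)^1 + D_2/(1+r)^2 + TV/(1+r)^2
    = 485227.71403 + 531480.66471 + 6995614.24924 = 8012322.62798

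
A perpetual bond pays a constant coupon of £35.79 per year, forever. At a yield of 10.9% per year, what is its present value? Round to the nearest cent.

Level perpetuity: PV = C / r = £35.79 / 0.109 = £328.35

£328.35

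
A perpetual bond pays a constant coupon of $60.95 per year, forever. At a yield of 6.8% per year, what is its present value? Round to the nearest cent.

$896.32

Level perpetuity: PV = C / r = $60.95 / 0.068 = $896.32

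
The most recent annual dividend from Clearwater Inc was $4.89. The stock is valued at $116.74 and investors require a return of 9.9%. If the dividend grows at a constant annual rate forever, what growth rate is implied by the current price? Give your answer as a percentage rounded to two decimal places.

P = D₀(1+g)/(r−g) ⇒ P(r−g) = D₀(1+g) ⇒ g(P+D₀) = P·r − D₀
g = (P·r − D₀)/(P + D₀) = ($116.74×0.099 − $4.89) / ($116.74 + $4.89) = 0.054816

5.48%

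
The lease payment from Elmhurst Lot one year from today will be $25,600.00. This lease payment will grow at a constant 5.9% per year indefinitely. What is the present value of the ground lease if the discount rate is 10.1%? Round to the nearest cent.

Growing perpetuity: P = D₁ / (r − g) = $25,600.0000 / (0.101 − 0.059) = $609,523.81

$609523.81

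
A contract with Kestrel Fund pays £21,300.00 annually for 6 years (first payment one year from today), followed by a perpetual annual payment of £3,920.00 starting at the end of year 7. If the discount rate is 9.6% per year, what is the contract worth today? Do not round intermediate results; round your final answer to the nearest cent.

£117423.37

PV of 6-year annuity: £21,300.00 × [1 − (1+0.096)^−6] / 0.096 = 93864.66164
Perpetuity value at year 6: £3,920.00 / 0.096 = 40833.33333
PV of perpetuity: 40833.33333 / (1+0.096)^6 = 23558.71016
Total PV = 93864.66164 + 23558.71016 = 117423.37180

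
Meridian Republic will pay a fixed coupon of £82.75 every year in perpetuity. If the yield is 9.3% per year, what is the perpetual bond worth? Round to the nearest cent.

Level perpetuity: PV = C / r = £82.75 / 0.093 = £889.78

£889.78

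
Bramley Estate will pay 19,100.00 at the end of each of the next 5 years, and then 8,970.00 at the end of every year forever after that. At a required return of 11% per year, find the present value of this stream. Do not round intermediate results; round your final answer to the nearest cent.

PV of 5-year annuity: 19,100.00 × [1 − (1+0.11)^−5] / 0.11 = 70591.63304
Perpetuity value at year 5: 8,970.00 / 0.11 = 81545.45455
PV of perpetuity: 81545.45455 / (1+0.11)^5 = 48393.25830
Total PV = 70591.63304 + 48393.25830 = 118984.89133

118984.89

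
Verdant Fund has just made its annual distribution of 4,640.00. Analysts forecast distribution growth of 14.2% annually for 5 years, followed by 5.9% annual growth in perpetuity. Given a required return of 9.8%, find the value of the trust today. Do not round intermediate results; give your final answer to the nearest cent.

179487.13

D_1 = 5298.88000
D_2 = 6051.32096
D_3 = 6910.60854
D_4 = 7891.91495
D_5 = 9012.56687
Terminal value at year 5: TV = D_5×(1+g_2)/(r−g_2) = 9544.30832/0.039 = 244725.85427
P_0 = D_1/(1+r)^1 + D_2/(1+r)^2 + D_3/(1+r)^3 + D_4/(1+r)^4 + D_5/(1+r)^5 + TV/(1+r)^5
    = 4825.93807 + 5019.32721 + 5220.46600 + 5429.66501 + 5647.24721 + 153344.48193 = 179487.12543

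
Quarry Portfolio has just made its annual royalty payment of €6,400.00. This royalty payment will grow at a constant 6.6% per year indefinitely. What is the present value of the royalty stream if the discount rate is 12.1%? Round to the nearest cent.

D₁ = D₀ × (1 + g) = €6,400.00 × 1.066 = €6,822.4000
Growing perpetuity: P = D₁ / (r − g) = €6,822.4000 / (0.121 − 0.066) = €124,043.64

€124043.64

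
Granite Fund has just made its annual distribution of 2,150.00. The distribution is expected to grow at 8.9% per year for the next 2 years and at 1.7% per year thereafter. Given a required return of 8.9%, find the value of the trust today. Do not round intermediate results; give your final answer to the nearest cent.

34668.75

D_1 = 2341.35000
D_2 = 2549.73015
Terminal value at year 2: TV = D_2×(1+g_2)/(r−g_2) = 2593.07556/0.072 = 36014.93837
P_0 = D_1/(1+r)^1 + D_2/(1+r)^2 + TV/(1+r)^2
    = 2150.00000 + 2150.00000 + 30368.75000 = 34668.75000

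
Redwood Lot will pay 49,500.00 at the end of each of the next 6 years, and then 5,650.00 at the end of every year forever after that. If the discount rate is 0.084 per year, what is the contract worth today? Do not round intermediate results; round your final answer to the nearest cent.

267538.63

PV of 6-year annuity: 49,500.00 × [1 − (1+0.084)^−6] / 0.084 = 226082.05144
Perpetuity value at year 6: 5,650.00 / 0.084 = 67261.90476
PV of perpetuity: 67261.90476 / (1+0.084)^6 = 41456.57970
Total PV = 226082.05144 + 41456.57970 = 267538.63114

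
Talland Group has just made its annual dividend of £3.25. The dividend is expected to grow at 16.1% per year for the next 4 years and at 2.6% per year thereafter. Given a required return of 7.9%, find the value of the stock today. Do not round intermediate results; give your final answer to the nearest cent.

£100.00

D_1 = 3.77325
D_2 = 4.38074
D_3 = 5.08604
D_4 = 5.90490
Terminal value at year 4: TV = D_4×(1+g_2)/(r−g_2) = 6.05842/0.053 = 114.30987
P_0 = D_1/(1+r)^1 + D_2/(1+r)^2 + D_3/(1+r)^3 + D_4/(1+r)^4 + TV/(1+r)^4
    = 3.49699 + 3.76275 + 4.04870 + 4.35639 + 84.33308 = 99.99790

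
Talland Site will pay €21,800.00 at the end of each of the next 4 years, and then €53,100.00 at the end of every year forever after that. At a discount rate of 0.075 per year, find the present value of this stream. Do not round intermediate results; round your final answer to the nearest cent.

€603166.09

PV of 4-year annuity: €21,800.00 × [1 − (1+0.075)^−4] / 0.075 = 73015.31268
Perpetuity value at year 4: €53,100.00 / 0.075 = 708000.00000
PV of perpetuity: 708000.00000 / (1+0.075)^4 = 530150.77508
Total PV = 73015.31268 + 530150.77508 = 603166.08776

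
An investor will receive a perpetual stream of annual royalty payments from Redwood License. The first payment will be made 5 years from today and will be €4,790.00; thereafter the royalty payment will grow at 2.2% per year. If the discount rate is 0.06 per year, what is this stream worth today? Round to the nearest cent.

Value at end of year 4: C₁ / (r − g) = €4,790.00 / (0.06 − 0.022) = €126,052.6316
Discount to today: PV = €126,052.6316 / (1 + 0.06)^4 = €126,052.6316 / 1.262477 = €99,845.49

€99845.49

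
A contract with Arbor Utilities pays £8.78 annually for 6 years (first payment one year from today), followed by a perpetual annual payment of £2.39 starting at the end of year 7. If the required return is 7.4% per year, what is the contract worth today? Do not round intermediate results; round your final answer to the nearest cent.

PV of 6-year annuity: £8.78 × [1 − (1+0.074)^−6] / 0.074 = 41.33839
Perpetuity value at year 6: £2.39 / 0.074 = 32.29730
PV of perpetuity: 32.29730 / (1+0.074)^6 = 21.04459
Total PV = 41.33839 + 21.04459 = 62.38298

£62.38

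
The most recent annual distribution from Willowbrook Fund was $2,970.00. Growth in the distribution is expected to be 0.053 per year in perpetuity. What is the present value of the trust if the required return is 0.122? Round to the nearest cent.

$45324.78

D₁ = D₀ × (1 + g) = $2,970.00 × 1.053 = $3,127.4100
Growing perpetuity: P = D₁ / (r − g) = $3,127.4100 / (0.122 − 0.053) = $45,324.78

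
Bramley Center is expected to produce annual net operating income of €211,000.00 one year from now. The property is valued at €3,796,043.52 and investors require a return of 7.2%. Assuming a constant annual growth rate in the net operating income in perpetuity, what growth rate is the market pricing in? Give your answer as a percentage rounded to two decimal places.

1.64%

P = D₁/(r−g) ⇒ g = r − D₁/P = 0.072 − €211,000.00/€3,796,043.52 = 0.016416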